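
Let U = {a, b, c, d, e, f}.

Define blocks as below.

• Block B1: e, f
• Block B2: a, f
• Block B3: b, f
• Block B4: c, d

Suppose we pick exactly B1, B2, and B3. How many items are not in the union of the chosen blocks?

Union of B1, B2, B3 = {a, b, e, f}.
Not covered: c, d — 2 items.

2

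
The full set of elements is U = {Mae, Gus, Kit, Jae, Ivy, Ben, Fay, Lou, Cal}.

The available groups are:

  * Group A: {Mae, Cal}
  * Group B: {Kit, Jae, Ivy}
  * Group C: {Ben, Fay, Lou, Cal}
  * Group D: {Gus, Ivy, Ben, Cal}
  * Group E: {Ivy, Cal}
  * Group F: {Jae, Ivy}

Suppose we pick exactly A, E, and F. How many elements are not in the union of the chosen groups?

5

Union of A, E, F = {Mae, Jae, Ivy, Cal}.
Not covered: Gus, Kit, Ben, Fay, Lou — 5 elements.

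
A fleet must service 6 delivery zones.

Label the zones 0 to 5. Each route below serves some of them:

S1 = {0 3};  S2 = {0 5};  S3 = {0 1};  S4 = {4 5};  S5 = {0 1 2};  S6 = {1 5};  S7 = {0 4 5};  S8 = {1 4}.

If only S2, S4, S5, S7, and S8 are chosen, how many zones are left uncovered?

Union of S2, S4, S5, S7, S8 = {0, 1, 2, 4, 5}.
Not covered: 3 — 1 zone.

1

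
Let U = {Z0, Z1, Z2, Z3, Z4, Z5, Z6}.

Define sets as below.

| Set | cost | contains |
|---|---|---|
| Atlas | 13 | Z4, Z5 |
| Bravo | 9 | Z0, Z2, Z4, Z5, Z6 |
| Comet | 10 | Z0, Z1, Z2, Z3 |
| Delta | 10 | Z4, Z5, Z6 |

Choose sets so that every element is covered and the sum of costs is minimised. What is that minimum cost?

19

Bravo, Comet together cover every element (Bravo ∪ Comet = {Z0, Z1, Z2, Z3, Z4, Z5, Z6}); total cost 9 + 10 = 19.
No covering selection has total cost below 19.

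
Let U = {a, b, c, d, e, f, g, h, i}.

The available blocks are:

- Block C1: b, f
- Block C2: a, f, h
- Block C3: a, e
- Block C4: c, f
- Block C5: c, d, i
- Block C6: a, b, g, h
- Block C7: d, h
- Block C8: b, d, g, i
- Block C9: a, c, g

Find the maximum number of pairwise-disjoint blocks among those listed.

3

C1, C3, C5 are pairwise disjoint (C1={b,f}; C3={a,e}; C5={c,d,i}).
Every remaining block overlaps one of these, and no 4 of the listed blocks are pairwise disjoint, so 3 is the maximum.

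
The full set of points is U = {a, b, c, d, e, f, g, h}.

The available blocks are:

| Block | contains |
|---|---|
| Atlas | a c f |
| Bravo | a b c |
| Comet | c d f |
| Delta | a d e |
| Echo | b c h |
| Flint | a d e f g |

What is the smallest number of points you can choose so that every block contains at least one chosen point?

The 2 points {c, d} hit every block.
The blocks Delta, Echo are pairwise disjoint, so any hitting set needs a separate point for each — at least 2. Hence 2 is optimal.

2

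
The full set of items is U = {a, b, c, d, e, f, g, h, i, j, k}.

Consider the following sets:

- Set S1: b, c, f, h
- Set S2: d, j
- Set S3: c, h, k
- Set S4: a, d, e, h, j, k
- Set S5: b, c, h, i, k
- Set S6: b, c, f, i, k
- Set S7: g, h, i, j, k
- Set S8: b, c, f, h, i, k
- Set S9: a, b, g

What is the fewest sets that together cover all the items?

3

S4 and S8 and S9 together: S4 ∪ S8 ∪ S9 = {a, b, c, d, e, f, g, h, i, j, k} — every item is covered.
Only S4 contains e, so S4 is forced; the remaining 5 items need at least 2 more sets (each remaining set adds at most 4) — so at least 3 sets are needed, and 3 is optimal.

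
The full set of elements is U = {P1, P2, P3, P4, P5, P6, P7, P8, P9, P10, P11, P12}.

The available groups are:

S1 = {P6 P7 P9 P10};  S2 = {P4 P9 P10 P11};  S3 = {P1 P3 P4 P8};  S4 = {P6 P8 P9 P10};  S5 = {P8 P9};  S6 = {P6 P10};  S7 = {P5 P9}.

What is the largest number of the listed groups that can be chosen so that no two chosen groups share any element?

3

S3, S6, S7 are pairwise disjoint (S3={P1,P3,P4,P8}; S6={P6,P10}; S7={P5,P9}).
Every remaining group overlaps one of these, and no 4 of the listed groups are pairwise disjoint, so 3 is the maximum.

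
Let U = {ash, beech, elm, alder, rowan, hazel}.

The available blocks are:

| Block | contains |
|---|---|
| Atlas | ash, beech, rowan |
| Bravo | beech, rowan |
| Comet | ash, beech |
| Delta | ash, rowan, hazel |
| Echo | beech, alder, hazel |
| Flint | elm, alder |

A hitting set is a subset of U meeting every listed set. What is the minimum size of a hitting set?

The 3 items {ash, beech, alder} hit every block.
No choice of 2 items meets every block, so 3 is the minimum.

3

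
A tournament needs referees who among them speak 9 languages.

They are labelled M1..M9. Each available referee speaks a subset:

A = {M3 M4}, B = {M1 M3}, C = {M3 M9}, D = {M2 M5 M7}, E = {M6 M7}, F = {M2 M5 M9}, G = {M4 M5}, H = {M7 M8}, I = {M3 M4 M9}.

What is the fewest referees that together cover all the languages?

Take {B, E, F, H, I}. Their union is {M1, M2, M3, M4, M5, M6, M7, M8, M9}, which is all 9 languages.
No 4 of the 9 referees cover everything (all 126 combinations miss at least one language), so 5 is optimal.

5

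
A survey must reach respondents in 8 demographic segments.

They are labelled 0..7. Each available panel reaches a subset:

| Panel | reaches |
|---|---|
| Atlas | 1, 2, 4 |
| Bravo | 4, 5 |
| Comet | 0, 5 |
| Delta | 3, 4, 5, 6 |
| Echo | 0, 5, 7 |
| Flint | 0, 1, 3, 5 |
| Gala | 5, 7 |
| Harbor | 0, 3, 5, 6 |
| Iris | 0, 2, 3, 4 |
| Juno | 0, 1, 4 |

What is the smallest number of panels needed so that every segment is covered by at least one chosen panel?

Take {Atlas, Gala, Harbor}. Their union is {0, 1, 2, 3, 4, 5, 6, 7}, which is all 8 segments.
No 2 of the 10 panels cover everything (all 45 combinations miss at least one segment), so 3 is optimal.

3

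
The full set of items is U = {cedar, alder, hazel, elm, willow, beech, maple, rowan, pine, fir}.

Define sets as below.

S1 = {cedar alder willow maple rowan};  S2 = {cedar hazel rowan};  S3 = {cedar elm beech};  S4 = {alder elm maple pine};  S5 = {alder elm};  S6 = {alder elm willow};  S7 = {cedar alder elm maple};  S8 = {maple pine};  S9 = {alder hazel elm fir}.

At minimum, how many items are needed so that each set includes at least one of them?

The 3 items {cedar, alder, pine} hit every set.
The sets S2, S5, S8 are pairwise disjoint, so any hitting set needs a separate item for each — at least 3. Hence 3 is optimal.

3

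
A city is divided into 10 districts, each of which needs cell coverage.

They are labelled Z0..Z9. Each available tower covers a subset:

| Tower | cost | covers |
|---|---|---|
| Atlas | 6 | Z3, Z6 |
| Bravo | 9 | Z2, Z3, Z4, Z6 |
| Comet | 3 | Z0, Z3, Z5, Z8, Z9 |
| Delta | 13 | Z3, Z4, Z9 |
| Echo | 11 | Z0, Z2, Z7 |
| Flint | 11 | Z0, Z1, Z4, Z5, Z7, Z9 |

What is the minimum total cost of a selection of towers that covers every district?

23

Bravo, Comet, Flint together cover every district (Bravo ∪ Comet ∪ Flint = {Z0, Z1, Z2, Z3, Z4, Z5, Z6, Z7, Z8, Z9}); total cost 9 + 3 + 11 = 23.
No covering selection has total cost below 23.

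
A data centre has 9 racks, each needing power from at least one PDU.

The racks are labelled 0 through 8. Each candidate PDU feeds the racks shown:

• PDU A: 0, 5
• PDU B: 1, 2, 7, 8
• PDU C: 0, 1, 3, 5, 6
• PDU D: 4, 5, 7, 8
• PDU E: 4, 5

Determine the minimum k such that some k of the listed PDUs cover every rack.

3

Take {B, C, D}. Their union is {0, 1, 2, 3, 4, 5, 6, 7, 8}, which is all 9 racks.
Only B contains 2, so B is forced; the remaining 5 racks need at least 2 more PDUs (each remaining PDU adds at most 4) — so at least 3 PDUs are needed, and 3 is optimal.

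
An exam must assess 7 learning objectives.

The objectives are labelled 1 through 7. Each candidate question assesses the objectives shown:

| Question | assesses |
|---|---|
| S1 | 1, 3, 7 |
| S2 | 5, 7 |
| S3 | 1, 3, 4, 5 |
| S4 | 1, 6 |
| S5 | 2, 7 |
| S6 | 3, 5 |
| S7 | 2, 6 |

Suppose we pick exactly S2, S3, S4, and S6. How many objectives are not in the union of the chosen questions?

Union of S2, S3, S4, S6 = {1, 3, 4, 5, 6, 7}.
Not covered: 2 — 1 objective.

1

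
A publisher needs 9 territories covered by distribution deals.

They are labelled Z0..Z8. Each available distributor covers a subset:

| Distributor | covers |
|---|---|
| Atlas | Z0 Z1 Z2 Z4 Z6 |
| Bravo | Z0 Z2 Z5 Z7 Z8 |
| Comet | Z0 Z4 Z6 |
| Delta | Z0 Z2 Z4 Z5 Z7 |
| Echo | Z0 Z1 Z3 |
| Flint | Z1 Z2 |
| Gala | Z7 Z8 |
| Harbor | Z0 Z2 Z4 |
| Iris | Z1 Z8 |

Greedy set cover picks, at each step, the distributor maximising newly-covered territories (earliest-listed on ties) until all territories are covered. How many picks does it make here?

3

Greedy: pick Atlas (covers 5 new) → pick Bravo (covers 3 new) → pick Echo (covers 1 new). Total picks: 3.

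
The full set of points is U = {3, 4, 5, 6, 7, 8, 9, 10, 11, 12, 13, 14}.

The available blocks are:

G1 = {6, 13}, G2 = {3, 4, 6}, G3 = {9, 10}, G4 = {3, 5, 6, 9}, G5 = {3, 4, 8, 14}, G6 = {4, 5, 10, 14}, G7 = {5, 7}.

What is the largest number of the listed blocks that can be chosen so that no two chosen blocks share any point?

4

G1, G3, G5, G7 are pairwise disjoint (G1={6,13}; G3={9,10}; G5={3,4,8,14}; G7={5,7}).
Every remaining block overlaps one of these, and no 5 of the listed blocks are pairwise disjoint, so 4 is the maximum.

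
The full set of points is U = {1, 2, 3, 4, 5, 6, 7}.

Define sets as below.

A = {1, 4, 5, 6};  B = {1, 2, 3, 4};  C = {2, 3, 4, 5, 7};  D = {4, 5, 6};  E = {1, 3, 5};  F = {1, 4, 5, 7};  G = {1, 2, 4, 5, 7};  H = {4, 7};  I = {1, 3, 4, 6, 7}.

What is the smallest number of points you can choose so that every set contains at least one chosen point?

Take T = {3, 4}. Each listed set contains at least one of these, so T is a hitting set of size 2.
The sets E, H are pairwise disjoint, so any hitting set needs a separate point for each — at least 2. Hence 2 is optimal.

2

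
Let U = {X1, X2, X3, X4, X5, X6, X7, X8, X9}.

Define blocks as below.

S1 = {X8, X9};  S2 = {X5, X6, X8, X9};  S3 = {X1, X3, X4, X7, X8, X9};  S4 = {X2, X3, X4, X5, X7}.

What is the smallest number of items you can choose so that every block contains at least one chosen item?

2

The 2 items {X2, X9} hit every block.
The blocks S1, S4 are pairwise disjoint, so any hitting set needs a separate item for each — at least 2. Hence 2 is optimal.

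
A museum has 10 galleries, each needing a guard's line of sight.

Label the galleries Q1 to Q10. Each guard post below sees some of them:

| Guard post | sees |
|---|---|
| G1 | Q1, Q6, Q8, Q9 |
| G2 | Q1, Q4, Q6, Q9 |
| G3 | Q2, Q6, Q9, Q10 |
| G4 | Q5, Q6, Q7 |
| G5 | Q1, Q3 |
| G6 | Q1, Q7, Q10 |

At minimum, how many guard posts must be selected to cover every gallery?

G1 and G2 and G3 and G4 and G5 together: G1 ∪ G2 ∪ G3 ∪ G4 ∪ G5 = {Q1, Q2, Q3, Q4, Q5, Q6, Q7, Q8, Q9, Q10} — every gallery is covered.
No 4 of the 6 guard posts cover everything (all 15 combinations miss at least one gallery), so 5 is optimal.

5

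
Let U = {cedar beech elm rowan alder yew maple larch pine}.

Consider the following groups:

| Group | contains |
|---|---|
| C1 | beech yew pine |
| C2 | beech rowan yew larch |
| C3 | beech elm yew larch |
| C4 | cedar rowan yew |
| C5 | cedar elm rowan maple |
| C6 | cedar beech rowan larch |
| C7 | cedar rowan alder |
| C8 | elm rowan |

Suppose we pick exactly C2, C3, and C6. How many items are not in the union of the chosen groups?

Union of C2, C3, C6 = {cedar, beech, elm, rowan, yew, larch}.
Not covered: alder, maple, pine — 3 items.

3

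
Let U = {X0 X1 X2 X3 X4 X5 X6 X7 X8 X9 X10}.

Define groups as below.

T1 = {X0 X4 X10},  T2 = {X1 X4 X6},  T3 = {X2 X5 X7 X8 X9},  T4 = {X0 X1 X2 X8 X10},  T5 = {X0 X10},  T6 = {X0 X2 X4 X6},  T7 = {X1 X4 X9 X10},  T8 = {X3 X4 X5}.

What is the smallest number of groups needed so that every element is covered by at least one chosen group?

T2 and T3 and T5 and T8 together: T2 ∪ T3 ∪ T5 ∪ T8 = {X0, X1, X2, X3, X4, X5, X6, X7, X8, X9, X10} — every element is covered.
No 3 of the 8 groups cover everything (all 56 combinations miss at least one element), so 4 is optimal.

4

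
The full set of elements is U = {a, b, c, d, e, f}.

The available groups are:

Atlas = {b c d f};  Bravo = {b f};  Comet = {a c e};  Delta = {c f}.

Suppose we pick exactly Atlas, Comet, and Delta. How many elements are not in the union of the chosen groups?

0

Union of Atlas, Comet, Delta = {a, b, c, d, e, f} — that's every element, so 0 are uncovered.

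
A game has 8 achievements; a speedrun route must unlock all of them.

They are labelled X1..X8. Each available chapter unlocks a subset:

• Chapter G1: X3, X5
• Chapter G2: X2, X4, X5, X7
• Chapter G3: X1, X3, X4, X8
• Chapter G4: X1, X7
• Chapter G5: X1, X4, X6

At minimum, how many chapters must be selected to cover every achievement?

3

G2 and G3 and G5 together: G2 ∪ G3 ∪ G5 = {X1, X2, X3, X4, X5, X6, X7, X8} — every achievement is covered.
Only G2 contains X2, so G2 is forced; the remaining 4 achievements need at least 2 more chapters (each remaining chapter adds at most 3) — so at least 3 chapters are needed, and 3 is optimal.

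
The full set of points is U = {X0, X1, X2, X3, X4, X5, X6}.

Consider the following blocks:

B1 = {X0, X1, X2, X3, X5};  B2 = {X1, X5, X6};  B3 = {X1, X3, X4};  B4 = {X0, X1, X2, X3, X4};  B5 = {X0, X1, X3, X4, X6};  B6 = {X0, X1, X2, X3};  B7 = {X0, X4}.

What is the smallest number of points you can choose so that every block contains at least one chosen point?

2

Take H = {X0, X1}. Each listed block contains at least one of these, so H is a hitting set of size 2.
The blocks B2, B7 are pairwise disjoint, so any hitting set needs a separate point for each — at least 2. Hence 2 is optimal.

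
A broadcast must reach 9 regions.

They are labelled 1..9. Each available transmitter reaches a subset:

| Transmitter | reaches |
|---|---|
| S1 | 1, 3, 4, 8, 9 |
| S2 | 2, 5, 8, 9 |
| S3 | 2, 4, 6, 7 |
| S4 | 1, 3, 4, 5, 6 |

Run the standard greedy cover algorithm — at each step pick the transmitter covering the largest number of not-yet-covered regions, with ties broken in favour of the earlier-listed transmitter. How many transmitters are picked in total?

3

Greedy: pick S1 (covers 5 new) → pick S3 (covers 3 new) → pick S2 (covers 1 new). Total picks: 3.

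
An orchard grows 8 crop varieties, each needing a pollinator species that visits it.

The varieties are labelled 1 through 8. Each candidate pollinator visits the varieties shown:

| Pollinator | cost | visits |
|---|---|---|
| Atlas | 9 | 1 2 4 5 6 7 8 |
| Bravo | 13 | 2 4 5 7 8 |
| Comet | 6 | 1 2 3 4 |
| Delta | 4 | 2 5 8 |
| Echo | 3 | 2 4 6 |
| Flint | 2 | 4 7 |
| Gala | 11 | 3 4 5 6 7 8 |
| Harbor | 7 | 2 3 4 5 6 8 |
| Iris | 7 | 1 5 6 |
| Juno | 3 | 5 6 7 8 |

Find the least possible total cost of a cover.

Comet, Juno together cover every variety (Comet ∪ Juno = {1, 2, 3, 4, 5, 6, 7, 8}); total cost 6 + 3 = 9.
No covering selection has total cost below 9.

9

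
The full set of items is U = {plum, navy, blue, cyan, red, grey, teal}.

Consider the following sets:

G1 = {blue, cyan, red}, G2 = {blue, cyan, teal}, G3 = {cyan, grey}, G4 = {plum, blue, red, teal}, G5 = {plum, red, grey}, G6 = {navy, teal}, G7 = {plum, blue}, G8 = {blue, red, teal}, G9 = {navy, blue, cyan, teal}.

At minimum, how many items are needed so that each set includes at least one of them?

3

Take H = {navy, blue, grey}. Each listed set contains at least one of these, so H is a hitting set of size 3.
The sets G3, G6, G7 are pairwise disjoint, so any hitting set needs a separate item for each — at least 3. Hence 3 is optimal.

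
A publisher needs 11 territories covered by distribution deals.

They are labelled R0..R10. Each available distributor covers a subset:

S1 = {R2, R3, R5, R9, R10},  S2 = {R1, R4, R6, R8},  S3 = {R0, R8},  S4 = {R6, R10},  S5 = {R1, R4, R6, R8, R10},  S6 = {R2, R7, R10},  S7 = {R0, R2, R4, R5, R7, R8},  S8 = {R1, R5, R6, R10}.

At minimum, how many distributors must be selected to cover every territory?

3

Take {S1, S2, S7}. Their union is {R0, R1, R2, R3, R4, R5, R6, R7, R8, R9, R10}, which is all 11 territories.
Only S1 contains R3, so S1 is forced; the remaining 6 territories need at least 2 more distributors (each remaining distributor adds at most 4) — so at least 3 distributors are needed, and 3 is optimal.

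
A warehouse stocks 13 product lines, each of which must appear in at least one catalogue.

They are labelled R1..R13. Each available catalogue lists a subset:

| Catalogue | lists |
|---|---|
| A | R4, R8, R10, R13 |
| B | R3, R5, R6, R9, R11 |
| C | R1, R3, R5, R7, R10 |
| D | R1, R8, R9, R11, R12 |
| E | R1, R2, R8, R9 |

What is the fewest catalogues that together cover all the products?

5

A and B and C and D and E together: A ∪ B ∪ C ∪ D ∪ E = {R1, R2, R3, R4, R5, R6, R7, R8, R9, R10, R11, R12, R13} — every product is covered.
No 4 of the 5 catalogues cover everything (all 5 combinations miss at least one product), so 5 is optimal.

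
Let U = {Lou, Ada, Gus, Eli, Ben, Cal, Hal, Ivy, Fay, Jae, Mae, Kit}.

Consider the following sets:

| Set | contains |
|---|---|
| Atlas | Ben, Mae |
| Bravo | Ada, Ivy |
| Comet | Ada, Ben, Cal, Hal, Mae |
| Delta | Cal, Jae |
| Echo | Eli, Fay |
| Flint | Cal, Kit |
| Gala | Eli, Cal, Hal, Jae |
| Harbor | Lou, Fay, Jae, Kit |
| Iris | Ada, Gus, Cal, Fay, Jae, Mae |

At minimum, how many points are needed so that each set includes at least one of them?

4

H = {Cal, Ivy, Fay, Mae} meets every set (each contains at least one member of H), and |H| = 4.
The sets Atlas, Bravo, Delta, Echo are pairwise disjoint, so any hitting set needs a separate point for each — at least 4. Hence 4 is optimal.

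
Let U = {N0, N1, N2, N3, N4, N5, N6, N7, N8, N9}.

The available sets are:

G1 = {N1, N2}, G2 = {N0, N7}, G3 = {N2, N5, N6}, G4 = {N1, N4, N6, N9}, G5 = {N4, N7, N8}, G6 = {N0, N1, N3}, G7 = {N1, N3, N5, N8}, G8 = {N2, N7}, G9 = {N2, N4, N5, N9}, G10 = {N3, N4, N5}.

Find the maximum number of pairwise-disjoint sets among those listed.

3

G3, G5, G6 are pairwise disjoint (G3={N2,N5,N6}; G5={N4,N7,N8}; G6={N0,N1,N3}).
Every remaining set overlaps one of these, and no 4 of the listed sets are pairwise disjoint, so 3 is the maximum.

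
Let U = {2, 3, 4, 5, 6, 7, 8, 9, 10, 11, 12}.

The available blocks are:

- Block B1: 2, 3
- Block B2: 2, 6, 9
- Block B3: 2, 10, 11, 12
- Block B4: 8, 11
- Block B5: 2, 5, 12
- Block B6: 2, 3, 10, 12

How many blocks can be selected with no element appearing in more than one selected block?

2

B4, B6 are pairwise disjoint (B4={8,11}; B6={2,3,10,12}).
Every remaining block overlaps one of these, and no 3 of the listed blocks are pairwise disjoint, so 2 is the maximum.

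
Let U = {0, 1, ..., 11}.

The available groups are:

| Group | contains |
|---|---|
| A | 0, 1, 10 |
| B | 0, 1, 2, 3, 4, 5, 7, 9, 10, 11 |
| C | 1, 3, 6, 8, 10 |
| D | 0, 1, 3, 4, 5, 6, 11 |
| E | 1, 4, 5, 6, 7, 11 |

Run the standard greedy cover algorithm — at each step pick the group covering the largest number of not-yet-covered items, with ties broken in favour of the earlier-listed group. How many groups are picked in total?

Greedy: pick B (covers 10 new) → pick C (covers 2 new). Total picks: 2.

2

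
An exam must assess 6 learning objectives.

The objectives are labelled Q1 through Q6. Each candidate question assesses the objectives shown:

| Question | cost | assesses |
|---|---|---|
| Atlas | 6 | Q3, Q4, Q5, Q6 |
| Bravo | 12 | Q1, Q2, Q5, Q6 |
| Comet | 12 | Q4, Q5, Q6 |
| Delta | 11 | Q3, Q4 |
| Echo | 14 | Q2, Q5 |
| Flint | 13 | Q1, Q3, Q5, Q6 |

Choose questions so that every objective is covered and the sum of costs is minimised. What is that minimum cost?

18

Atlas, Bravo together cover every objective (Atlas ∪ Bravo = {Q1, Q2, Q3, Q4, Q5, Q6}); total cost 6 + 12 = 18.
No covering selection has total cost below 18.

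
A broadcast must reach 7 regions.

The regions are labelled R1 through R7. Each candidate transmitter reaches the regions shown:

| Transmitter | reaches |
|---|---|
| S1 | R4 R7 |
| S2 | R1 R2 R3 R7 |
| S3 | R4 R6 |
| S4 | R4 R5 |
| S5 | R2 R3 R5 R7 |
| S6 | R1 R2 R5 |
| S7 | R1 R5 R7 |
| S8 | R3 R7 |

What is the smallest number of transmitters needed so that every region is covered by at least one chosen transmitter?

Take {S2, S3, S4}. Their union is {R1, R2, R3, R4, R5, R6, R7}, which is all 7 regions.
Only S3 contains R6, so S3 is forced; the remaining 5 regions need at least 2 more transmitters (each remaining transmitter adds at most 4) — so at least 3 transmitters are needed, and 3 is optimal.

3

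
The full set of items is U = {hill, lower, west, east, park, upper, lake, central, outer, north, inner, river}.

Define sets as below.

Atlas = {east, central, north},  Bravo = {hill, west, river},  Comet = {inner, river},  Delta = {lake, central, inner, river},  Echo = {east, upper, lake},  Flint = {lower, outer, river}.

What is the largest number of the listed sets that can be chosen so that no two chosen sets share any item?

Comet, Echo are pairwise disjoint (Comet={inner,river}; Echo={east,upper,lake}).
Every remaining set overlaps one of these, and no 3 of the listed sets are pairwise disjoint, so 2 is the maximum.

2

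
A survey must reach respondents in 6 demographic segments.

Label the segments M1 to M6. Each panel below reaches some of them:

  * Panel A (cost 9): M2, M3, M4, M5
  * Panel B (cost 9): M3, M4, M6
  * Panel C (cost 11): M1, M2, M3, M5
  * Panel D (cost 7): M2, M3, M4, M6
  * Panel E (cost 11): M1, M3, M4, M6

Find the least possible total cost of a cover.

18

C, D together cover every segment (C ∪ D = {M1, M2, M3, M4, M5, M6}); total cost 11 + 7 = 18.
No covering selection has total cost below 18.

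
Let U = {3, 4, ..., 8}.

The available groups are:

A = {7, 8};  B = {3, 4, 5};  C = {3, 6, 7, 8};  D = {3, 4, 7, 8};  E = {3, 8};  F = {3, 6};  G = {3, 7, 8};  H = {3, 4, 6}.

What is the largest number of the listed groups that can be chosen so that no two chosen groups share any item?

A, H are pairwise disjoint (A={7,8}; H={3,4,6}).
Every remaining group overlaps one of these, and no 3 of the listed groups are pairwise disjoint, so 2 is the maximum.

2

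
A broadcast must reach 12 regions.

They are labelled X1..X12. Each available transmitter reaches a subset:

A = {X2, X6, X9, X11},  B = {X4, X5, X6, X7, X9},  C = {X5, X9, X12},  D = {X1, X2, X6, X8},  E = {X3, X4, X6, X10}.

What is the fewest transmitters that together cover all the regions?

Take {A, B, C, D, E}. Their union is {X1, X2, X3, X4, X5, X6, X7, X8, X9, X10, X11, X12}, which is all 12 regions.
No 4 of the 5 transmitters cover everything (all 5 combinations miss at least one region), so 5 is optimal.

5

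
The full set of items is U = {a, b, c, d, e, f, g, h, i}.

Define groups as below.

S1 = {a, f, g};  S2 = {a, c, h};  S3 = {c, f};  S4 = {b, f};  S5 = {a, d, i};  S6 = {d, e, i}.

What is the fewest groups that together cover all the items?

S1 and S2 and S4 and S6 together: S1 ∪ S2 ∪ S4 ∪ S6 = {a, b, c, d, e, f, g, h, i} — every item is covered.
Only S4 contains b, so S4 is forced; the remaining 7 items need at least 3 more groups (each remaining group adds at most 3) — so at least 4 groups are needed, and 4 is optimal.

4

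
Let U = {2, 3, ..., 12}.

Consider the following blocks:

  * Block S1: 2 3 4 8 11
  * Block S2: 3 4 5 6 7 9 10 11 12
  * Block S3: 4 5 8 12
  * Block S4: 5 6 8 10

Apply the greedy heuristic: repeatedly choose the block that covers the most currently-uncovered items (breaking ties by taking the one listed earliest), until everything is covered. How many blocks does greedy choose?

Greedy: pick S2 (covers 9 new) → pick S1 (covers 2 new). Total picks: 2.

2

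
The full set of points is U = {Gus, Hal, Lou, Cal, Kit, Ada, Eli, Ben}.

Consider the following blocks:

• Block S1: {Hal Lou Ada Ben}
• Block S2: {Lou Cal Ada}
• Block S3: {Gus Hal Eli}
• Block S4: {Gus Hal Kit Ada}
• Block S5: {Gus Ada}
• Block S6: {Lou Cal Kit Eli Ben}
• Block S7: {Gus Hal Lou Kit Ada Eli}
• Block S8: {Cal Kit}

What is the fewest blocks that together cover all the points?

Take {S4, S6}. Their union is {Gus, Hal, Lou, Cal, Kit, Ada, Eli, Ben}, which is all 8 points.
No single block has all 8 points (the largest, S7, has 6), so 2 is optimal.

2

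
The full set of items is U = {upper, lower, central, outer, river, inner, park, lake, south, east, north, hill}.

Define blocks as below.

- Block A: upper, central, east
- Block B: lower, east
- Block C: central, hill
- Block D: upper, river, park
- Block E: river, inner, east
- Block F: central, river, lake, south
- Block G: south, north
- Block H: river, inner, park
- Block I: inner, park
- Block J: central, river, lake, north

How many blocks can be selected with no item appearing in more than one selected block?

B, C, G, H are pairwise disjoint (B={lower,east}; C={central,hill}; G={south,north}; H={river,inner,park}).
Every remaining block overlaps one of these, and no 5 of the listed blocks are pairwise disjoint, so 4 is the maximum.

4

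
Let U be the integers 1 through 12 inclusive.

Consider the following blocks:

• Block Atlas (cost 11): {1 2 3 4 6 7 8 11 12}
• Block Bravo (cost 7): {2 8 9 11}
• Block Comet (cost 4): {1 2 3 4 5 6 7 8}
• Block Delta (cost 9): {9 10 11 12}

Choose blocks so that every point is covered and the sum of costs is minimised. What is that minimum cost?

13

Comet, Delta together cover every point (Comet ∪ Delta = {1, 2, 3, 4, 5, 6, 7, 8, 9, 10, 11, 12}); total cost 4 + 9 = 13.
No covering selection has total cost below 13.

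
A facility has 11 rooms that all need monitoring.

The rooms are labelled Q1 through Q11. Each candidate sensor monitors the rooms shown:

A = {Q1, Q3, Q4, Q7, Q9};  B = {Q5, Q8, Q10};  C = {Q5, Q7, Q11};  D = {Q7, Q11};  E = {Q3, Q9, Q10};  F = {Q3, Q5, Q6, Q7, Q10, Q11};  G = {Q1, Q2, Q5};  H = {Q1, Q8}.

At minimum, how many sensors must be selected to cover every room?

4

Take {A, F, G, H}. Their union is {Q1, Q2, Q3, Q4, Q5, Q6, Q7, Q8, Q9, Q10, Q11}, which is all 11 rooms.
No 3 of the 8 sensors cover everything (all 56 combinations miss at least one room), so 4 is optimal.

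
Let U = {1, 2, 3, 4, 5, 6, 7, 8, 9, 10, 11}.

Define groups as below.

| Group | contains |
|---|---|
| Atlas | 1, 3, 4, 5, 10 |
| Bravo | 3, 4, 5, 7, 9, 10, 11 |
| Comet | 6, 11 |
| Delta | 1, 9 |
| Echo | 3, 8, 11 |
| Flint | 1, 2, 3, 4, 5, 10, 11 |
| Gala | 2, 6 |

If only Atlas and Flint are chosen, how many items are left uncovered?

Union of Atlas, Flint = {1, 2, 3, 4, 5, 10, 11}.
Not covered: 6, 7, 8, 9 — 4 items.

4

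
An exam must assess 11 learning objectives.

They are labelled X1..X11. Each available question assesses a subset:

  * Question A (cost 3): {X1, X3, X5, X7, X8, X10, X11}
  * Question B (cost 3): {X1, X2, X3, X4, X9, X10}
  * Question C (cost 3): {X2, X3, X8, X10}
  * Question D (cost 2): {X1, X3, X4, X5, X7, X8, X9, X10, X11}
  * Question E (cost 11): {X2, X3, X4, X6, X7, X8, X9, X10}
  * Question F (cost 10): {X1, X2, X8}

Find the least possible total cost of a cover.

D, E together cover every objective (D ∪ E = {X1, X2, X3, X4, X5, X6, X7, X8, X9, X10, X11}); total cost 2 + 11 = 13.
The greedy pick D, B, E costs 16; no covering selection beats 13.

13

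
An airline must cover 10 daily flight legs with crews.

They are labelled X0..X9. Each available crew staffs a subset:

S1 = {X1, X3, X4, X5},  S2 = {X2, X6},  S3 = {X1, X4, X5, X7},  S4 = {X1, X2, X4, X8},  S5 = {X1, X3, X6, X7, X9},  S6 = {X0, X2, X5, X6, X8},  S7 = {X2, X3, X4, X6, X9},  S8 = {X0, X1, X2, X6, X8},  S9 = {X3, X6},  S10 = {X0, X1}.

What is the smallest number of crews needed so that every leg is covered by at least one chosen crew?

3

Take {S5, S6, S7}. Their union is {X0, X1, X2, X3, X4, X5, X6, X7, X8, X9}, which is all 10 legs.
No 2 of the 10 crews cover everything (all 45 combinations miss at least one leg), so 3 is optimal.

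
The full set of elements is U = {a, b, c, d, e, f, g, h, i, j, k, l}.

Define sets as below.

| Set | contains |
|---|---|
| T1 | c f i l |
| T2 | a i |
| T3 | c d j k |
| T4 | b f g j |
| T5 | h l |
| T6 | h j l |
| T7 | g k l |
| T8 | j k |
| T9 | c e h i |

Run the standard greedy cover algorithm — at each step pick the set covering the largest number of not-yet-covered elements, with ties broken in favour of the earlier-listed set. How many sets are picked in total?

Greedy: pick T1 (covers 4 new) → pick T3 (covers 3 new) → pick T4 (covers 2 new) → pick T9 (covers 2 new) → pick T2 (covers 1 new). Total picks: 5.

5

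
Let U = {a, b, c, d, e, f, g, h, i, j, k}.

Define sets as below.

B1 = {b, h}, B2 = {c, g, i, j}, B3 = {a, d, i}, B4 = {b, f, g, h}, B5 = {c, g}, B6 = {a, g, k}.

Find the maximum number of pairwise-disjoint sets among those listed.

B1, B3, B5 are pairwise disjoint (B1={b,h}; B3={a,d,i}; B5={c,g}).
Every remaining set overlaps one of these, and no 4 of the listed sets are pairwise disjoint, so 3 is the maximum.

3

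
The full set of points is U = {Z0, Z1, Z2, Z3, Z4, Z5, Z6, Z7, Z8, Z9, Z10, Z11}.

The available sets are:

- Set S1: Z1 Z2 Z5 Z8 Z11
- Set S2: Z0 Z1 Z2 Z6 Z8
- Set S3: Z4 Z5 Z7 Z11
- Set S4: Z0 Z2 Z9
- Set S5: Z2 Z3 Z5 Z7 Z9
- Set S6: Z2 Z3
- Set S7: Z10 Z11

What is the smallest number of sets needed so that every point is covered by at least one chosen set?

4

S2, S3, S5, and S7 cover everything between them: the union {Z0, Z1, Z2, Z3, Z4, Z5, Z6, Z7, Z8, Z9, Z10, Z11} is all of U.
No 3 of the 7 sets cover everything (all 35 combinations miss at least one point), so 4 is optimal.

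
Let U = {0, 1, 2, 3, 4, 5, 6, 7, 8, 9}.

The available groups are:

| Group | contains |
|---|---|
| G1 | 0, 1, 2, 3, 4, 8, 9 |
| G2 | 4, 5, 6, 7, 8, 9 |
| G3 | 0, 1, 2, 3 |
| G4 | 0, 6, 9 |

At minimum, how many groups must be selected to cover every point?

2

Take {G2, G3}. Their union is {0, 1, 2, 3, 4, 5, 6, 7, 8, 9}, which is all 10 points.
No single group has all 10 points (the largest, G1, has 7), so 2 is optimal.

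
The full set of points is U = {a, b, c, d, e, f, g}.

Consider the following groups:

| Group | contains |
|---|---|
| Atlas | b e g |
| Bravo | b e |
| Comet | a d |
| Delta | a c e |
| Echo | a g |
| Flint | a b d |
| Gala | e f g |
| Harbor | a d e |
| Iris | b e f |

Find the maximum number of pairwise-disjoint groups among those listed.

2

Echo, Iris are pairwise disjoint (Echo={a,g}; Iris={b,e,f}).
Every remaining group overlaps one of these, and no 3 of the listed groups are pairwise disjoint, so 2 is the maximum.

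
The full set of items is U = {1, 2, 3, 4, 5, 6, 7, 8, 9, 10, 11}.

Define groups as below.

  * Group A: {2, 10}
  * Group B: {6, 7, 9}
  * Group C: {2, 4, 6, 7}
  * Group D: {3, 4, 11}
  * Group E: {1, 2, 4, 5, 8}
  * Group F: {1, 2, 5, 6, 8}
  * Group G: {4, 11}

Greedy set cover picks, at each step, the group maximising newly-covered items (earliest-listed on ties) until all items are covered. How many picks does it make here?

Greedy: pick E (covers 5 new) → pick B (covers 3 new) → pick D (covers 2 new) → pick A (covers 1 new). Total picks: 4.

4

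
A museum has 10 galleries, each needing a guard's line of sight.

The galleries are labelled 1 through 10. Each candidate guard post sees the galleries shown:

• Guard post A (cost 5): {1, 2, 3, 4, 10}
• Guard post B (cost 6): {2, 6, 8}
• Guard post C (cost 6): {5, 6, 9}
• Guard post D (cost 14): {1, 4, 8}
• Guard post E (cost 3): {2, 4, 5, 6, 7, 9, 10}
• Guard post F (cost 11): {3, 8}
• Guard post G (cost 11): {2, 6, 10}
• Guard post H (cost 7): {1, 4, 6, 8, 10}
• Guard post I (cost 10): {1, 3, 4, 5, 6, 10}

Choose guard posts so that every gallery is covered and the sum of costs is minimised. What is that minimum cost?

A, B, E together cover every gallery (A ∪ B ∪ E = {1, 2, 3, 4, 5, 6, 7, 8, 9, 10}); total cost 5 + 6 + 3 = 14.
No covering selection has total cost below 14.

14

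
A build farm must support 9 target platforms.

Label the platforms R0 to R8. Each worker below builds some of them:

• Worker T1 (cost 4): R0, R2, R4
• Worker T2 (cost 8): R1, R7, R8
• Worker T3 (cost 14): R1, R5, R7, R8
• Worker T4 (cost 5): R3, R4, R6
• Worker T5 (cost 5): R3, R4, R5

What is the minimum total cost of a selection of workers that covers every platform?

22

T1, T2, T4, T5 together cover every platform (T1 ∪ T2 ∪ T4 ∪ T5 = {R0, R1, R2, R3, R4, R5, R6, R7, R8}); total cost 4 + 8 + 5 + 5 = 22.
No covering selection has total cost below 22.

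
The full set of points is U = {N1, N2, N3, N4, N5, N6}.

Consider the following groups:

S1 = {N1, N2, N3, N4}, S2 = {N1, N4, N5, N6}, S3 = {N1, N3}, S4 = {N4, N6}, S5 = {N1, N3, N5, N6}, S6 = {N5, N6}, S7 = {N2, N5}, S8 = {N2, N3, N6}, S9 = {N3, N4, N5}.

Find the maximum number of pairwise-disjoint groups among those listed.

S3, S4, S7 are pairwise disjoint (S3={N1,N3}; S4={N4,N6}; S7={N2,N5}).
Every remaining group overlaps one of these, and no 4 of the listed groups are pairwise disjoint, so 3 is the maximum.

3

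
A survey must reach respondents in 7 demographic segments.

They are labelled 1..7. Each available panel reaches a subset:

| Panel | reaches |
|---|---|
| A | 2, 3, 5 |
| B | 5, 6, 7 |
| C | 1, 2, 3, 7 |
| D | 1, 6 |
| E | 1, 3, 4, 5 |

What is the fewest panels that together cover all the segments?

3

B and C and E together: B ∪ C ∪ E = {1, 2, 3, 4, 5, 6, 7} — every segment is covered.
Only E contains 4, so E is forced; the remaining 3 segments need at least 2 more panels (each remaining panel adds at most 2) — so at least 3 panels are needed, and 3 is optimal.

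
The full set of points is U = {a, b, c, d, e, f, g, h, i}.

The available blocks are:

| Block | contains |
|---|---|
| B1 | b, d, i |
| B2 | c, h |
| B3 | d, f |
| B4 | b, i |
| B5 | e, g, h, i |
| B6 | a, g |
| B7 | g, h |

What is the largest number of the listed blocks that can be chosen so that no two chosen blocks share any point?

B2, B3, B4, B6 are pairwise disjoint (B2={c,h}; B3={d,f}; B4={b,i}; B6={a,g}).
Every remaining block overlaps one of these, and no 5 of the listed blocks are pairwise disjoint, so 4 is the maximum.

4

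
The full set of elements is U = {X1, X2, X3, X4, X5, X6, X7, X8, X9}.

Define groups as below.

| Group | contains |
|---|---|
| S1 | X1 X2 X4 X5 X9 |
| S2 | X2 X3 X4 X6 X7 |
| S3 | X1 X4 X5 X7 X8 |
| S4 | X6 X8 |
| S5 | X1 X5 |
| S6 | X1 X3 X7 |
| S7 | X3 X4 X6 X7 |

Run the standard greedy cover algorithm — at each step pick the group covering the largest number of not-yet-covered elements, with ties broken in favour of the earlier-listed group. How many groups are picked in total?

Greedy: pick S1 (covers 5 new) → pick S2 (covers 3 new) → pick S3 (covers 1 new). Total picks: 3.

3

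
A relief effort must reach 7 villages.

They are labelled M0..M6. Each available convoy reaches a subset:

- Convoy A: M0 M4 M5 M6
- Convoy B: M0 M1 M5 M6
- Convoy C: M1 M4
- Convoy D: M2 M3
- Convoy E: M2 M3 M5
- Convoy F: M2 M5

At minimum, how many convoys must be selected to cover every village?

B and C and E together: B ∪ C ∪ E = {M0, M1, M2, M3, M4, M5, M6} — every village is covered.
No 2 of the 6 convoys cover everything (all 15 combinations miss at least one village), so 3 is optimal.

3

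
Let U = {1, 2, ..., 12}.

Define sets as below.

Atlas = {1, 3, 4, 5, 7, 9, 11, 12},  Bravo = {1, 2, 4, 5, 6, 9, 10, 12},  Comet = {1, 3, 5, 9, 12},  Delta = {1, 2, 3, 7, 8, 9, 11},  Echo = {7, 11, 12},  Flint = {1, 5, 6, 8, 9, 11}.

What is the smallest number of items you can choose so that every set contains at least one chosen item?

2

H = {9, 11} meets every set (each contains at least one member of H), and |H| = 2.
No single item lies in every set, so at least 2 are needed and 2 is optimal.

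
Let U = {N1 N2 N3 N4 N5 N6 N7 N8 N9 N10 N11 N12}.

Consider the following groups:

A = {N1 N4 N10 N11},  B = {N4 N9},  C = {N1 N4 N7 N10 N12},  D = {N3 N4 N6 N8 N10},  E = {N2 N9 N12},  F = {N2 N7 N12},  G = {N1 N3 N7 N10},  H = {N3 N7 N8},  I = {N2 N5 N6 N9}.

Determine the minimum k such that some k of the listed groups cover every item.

A and D and F and I together: A ∪ D ∪ F ∪ I = {N1, N2, N3, N4, N5, N6, N7, N8, N9, N10, N11, N12} — every item is covered.
No 3 of the 9 groups cover everything (all 84 combinations miss at least one item), so 4 is optimal.

4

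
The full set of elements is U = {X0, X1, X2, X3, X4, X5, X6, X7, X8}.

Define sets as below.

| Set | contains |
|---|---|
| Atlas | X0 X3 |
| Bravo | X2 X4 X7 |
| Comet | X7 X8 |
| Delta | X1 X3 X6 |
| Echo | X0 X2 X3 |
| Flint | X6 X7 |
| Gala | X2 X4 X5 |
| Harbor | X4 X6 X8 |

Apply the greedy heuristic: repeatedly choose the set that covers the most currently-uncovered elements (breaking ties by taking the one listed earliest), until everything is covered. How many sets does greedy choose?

Greedy: pick Bravo (covers 3 new) → pick Delta (covers 3 new) → pick Atlas (covers 1 new) → pick Comet (covers 1 new) → pick Gala (covers 1 new). Total picks: 5.
(The true minimum cover uses only 4 sets, so greedy is not optimal here.)

5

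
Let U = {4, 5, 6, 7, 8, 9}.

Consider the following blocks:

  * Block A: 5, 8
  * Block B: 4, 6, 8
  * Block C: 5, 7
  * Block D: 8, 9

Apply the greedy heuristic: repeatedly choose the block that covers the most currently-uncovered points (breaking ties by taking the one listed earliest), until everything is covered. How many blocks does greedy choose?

3

Greedy: pick B (covers 3 new) → pick C (covers 2 new) → pick D (covers 1 new). Total picks: 3.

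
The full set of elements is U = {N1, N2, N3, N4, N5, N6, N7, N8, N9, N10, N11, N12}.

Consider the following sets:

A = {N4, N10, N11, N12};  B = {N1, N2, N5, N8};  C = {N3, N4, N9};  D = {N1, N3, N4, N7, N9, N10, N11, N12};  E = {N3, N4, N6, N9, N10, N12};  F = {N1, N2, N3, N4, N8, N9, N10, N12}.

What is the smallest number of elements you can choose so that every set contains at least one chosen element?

2

The 2 elements {N4, N5} hit every set.
The sets B, C are pairwise disjoint, so any hitting set needs a separate element for each — at least 2. Hence 2 is optimal.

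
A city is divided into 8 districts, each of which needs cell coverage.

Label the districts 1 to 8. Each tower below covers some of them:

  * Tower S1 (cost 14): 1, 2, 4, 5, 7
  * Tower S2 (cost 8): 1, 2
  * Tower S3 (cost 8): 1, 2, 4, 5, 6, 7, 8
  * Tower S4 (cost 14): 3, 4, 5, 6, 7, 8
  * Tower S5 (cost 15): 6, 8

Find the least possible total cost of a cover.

S2, S4 together cover every district (S2 ∪ S4 = {1, 2, 3, 4, 5, 6, 7, 8}); total cost 8 + 14 = 22.
No covering selection has total cost below 22.

22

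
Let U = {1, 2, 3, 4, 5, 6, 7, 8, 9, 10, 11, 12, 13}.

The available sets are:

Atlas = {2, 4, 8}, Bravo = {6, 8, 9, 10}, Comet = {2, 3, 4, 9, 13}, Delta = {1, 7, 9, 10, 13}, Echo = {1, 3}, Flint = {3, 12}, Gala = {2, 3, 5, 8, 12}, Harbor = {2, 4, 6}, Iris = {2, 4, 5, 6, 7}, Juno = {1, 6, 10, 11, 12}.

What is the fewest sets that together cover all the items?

Delta, Gala, Harbor, and Juno cover everything between them: the union {1, 2, 3, 4, 5, 6, 7, 8, 9, 10, 11, 12, 13} is all of U.
No 3 of the 10 sets cover everything (all 120 combinations miss at least one item), so 4 is optimal.

4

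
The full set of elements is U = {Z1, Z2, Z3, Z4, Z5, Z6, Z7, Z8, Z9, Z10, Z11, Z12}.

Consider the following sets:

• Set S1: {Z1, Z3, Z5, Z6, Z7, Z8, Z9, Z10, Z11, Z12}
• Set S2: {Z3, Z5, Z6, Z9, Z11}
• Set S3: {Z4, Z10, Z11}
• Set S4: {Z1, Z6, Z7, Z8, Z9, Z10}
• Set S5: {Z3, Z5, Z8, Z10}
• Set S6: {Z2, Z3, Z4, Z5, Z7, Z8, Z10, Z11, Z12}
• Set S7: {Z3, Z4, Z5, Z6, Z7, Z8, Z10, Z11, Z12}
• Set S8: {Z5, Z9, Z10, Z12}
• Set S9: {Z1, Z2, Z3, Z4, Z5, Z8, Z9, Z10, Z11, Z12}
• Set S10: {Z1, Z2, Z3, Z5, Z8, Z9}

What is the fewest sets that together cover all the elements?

2

S4 and S6 cover everything between them: the union {Z1, Z2, Z3, Z4, Z5, Z6, Z7, Z8, Z9, Z10, Z11, Z12} is all of U.
No single set has all 12 elements (the largest, S1, has 10), so 2 is optimal.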